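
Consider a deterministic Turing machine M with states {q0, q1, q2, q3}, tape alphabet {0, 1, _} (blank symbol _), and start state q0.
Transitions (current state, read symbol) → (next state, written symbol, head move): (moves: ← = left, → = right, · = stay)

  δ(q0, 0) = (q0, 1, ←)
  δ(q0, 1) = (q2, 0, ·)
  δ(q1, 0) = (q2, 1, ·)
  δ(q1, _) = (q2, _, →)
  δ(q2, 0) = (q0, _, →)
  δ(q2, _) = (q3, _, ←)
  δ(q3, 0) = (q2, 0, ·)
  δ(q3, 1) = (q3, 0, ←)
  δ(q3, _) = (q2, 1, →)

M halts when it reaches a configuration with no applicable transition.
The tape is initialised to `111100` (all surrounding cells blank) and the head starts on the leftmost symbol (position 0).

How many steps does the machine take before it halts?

state=q0 head=0 tape=[1]11100   (q0,1)→(q2,0,·)
state=q2 head=0 tape=[0]11100   (q2,0)→(q0,_,→)
state=q0 head=1 tape=_[1]1100   (q0,1)→(q2,0,·)
state=q2 head=1 tape=_[0]1100   (q2,0)→(q0,_,→)
state=q0 head=2 tape=__[1]100   (q0,1)→(q2,0,·)
state=q2 head=2 tape=__[0]100   (q2,0)→(q0,_,→)
state=q0 head=3 tape=___[1]00   (q0,1)→(q2,0,·)
state=q2 head=3 tape=___[0]00   (q2,0)→(q0,_,→)
state=q0 head=4 tape=____[0]0   (q0,0)→(q0,1,←)
state=q0 head=3 tape=___[_]10
M halts after 9 transitions.

9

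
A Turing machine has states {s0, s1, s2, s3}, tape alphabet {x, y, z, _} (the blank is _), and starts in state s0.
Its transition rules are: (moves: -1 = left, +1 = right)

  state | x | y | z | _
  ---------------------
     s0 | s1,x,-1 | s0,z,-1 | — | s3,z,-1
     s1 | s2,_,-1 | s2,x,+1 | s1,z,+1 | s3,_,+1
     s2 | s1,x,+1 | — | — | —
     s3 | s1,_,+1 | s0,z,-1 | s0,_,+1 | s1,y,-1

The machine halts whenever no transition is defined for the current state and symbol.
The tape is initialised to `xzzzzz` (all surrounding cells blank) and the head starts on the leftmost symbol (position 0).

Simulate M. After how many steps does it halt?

state=s0 head=0 tape=_[x]zzzzz__   (s0,x)→(s1,x,-1)
state=s1 head=-1 tape=[_]xzzzzz__   (s1,_)→(s3,_,+1)
state=s3 head=0 tape=_[x]zzzzz__   (s3,x)→(s1,_,+1)
state=s1 head=1 tape=__[z]zzzz__   (s1,z)→(s1,z,+1)
state=s1 head=2 tape=__z[z]zzz__   (s1,z)→(s1,z,+1)
state=s1 head=3 tape=__zz[z]zz__   (s1,z)→(s1,z,+1)
state=s1 head=4 tape=__zzz[z]z__   (s1,z)→(s1,z,+1)
state=s1 head=5 tape=__zzzz[z]__   (s1,z)→(s1,z,+1)
state=s1 head=6 tape=__zzzzz[_]_   (s1,_)→(s3,_,+1)
state=s3 head=7 tape=__zzzzz_[_]   (s3,_)→(s1,y,-1)
state=s1 head=6 tape=__zzzzz[_]y   (s1,_)→(s3,_,+1)
state=s3 head=7 tape=__zzzzz_[y]   (s3,y)→(s0,z,-1)
state=s0 head=6 tape=__zzzzz[_]z   (s0,_)→(s3,z,-1)
state=s3 head=5 tape=__zzzz[z]zz   (s3,z)→(s0,_,+1)
state=s0 head=6 tape=__zzzz_[z]z
M halts after 14 transitions.

14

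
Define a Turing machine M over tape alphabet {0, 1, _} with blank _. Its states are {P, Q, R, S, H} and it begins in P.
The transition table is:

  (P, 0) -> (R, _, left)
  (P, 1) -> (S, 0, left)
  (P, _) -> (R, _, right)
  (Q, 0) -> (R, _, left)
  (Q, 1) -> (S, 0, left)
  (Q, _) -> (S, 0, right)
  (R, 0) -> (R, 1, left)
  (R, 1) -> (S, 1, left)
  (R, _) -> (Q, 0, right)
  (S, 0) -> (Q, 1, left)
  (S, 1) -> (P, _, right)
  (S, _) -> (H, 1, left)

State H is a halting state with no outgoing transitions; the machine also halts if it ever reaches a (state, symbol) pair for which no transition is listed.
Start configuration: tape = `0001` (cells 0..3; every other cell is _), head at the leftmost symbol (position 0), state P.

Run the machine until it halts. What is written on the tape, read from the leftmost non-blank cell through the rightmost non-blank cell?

state=P head=0 tape=___[0]001   (P,0)→(R,_,left)
state=R head=-1 tape=__[_]_001   (R,_)→(Q,0,right)
state=Q head=0 tape=__0[_]001   (Q,_)→(S,0,right)
state=S head=1 tape=__00[0]01   (S,0)→(Q,1,left)
state=Q head=0 tape=__0[0]101   (Q,0)→(R,_,left)
state=R head=-1 tape=__[0]_101   (R,0)→(R,1,left)
state=R head=-2 tape=_[_]1_101   (R,_)→(Q,0,right)
state=Q head=-1 tape=_0[1]_101   (Q,1)→(S,0,left)
state=S head=-2 tape=_[0]0_101   (S,0)→(Q,1,left)
state=Q head=-3 tape=[_]10_101   (Q,_)→(S,0,right)
state=S head=-2 tape=0[1]0_101   (S,1)→(P,_,right)
state=P head=-1 tape=0_[0]_101   (P,0)→(R,_,left)
state=R head=-2 tape=0[_]__101   (R,_)→(Q,0,right)
state=Q head=-1 tape=00[_]_101   (Q,_)→(S,0,right)
state=S head=0 tape=000[_]101   (S,_)→(H,1,left)
state=H head=-1 tape=00[0]1101
The non-blank tape span at halt is 0001101.

0001101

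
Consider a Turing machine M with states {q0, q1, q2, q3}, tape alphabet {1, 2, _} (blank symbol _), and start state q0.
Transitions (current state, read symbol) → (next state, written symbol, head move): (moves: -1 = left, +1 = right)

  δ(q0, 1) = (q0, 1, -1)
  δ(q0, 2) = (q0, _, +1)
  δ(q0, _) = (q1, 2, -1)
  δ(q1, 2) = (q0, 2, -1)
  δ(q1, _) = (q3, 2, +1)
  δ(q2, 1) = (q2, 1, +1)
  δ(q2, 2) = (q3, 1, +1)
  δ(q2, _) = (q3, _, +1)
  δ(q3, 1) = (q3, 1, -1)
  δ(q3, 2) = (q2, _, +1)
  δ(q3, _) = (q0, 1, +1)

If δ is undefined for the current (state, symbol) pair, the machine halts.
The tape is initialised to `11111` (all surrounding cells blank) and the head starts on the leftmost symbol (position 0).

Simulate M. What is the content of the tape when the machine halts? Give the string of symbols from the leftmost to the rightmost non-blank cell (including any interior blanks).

state=q0 head=0 tape=__[1]1111___   (q0,1)→(q0,1,-1)
state=q0 head=-1 tape=_[_]11111___   (q0,_)→(q1,2,-1)
state=q1 head=-2 tape=[_]211111___   (q1,_)→(q3,2,+1)
state=q3 head=-1 tape=2[2]11111___   (q3,2)→(q2,_,+1)
state=q2 head=0 tape=2_[1]1111___   (q2,1)→(q2,1,+1)
state=q2 head=1 tape=2_1[1]111___   (q2,1)→(q2,1,+1)
state=q2 head=2 tape=2_11[1]11___   (q2,1)→(q2,1,+1)
state=q2 head=3 tape=2_111[1]1___   (q2,1)→(q2,1,+1)
state=q2 head=4 tape=2_1111[1]___   (q2,1)→(q2,1,+1)
state=q2 head=5 tape=2_11111[_]__   (q2,_)→(q3,_,+1)
state=q3 head=6 tape=2_11111_[_]_   (q3,_)→(q0,1,+1)
state=q0 head=7 tape=2_11111_1[_]   (q0,_)→(q1,2,-1)
state=q1 head=6 tape=2_11111_[1]2
The non-blank tape span at halt is 2_11111_12.

2_11111_12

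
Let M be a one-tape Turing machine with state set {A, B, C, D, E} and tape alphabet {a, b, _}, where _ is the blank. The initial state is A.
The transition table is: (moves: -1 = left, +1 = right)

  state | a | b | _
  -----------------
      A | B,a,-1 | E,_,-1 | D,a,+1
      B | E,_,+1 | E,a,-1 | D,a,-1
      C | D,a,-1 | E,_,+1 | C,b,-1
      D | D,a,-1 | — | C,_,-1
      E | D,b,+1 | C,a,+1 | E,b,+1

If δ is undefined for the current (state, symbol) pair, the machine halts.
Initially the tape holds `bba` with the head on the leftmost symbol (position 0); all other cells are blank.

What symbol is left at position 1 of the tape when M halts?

A | _[b]ba   read b → write _, move -1, go to E
E | [_]_ba   read _ → write b, move +1, go to E
E | b[_]ba   read _ → write b, move +1, go to E
E | bb[b]a   read b → write a, move +1, go to C
C | bba[a]   read a → write a, move -1, go to D
D | bb[a]a   read a → write a, move -1, go to D
D | b[b]aa
Cell 1 holds a when M halts.

a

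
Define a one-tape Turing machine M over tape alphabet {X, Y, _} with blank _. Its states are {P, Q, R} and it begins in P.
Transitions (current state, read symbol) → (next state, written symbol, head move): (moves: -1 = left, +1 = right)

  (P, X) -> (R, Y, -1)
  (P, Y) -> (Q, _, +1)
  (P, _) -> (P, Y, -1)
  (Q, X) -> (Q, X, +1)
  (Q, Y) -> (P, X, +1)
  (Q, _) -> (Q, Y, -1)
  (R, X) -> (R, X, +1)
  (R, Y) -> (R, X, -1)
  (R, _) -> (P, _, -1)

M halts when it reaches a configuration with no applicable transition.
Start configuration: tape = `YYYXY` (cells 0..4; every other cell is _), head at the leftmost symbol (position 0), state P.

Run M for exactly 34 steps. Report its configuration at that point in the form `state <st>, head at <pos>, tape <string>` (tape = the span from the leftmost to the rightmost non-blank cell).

state=P head=0 tape=[Y]YYXY__   (P,Y)→(Q,_,+1)
state=Q head=1 tape=_[Y]YXY__   (Q,Y)→(P,X,+1)
state=P head=2 tape=_X[Y]XY__   (P,Y)→(Q,_,+1)
state=Q head=3 tape=_X_[X]Y__   (Q,X)→(Q,X,+1)
state=Q head=4 tape=_X_X[Y]__   (Q,Y)→(P,X,+1)
state=P head=5 tape=_X_XX[_]_   (P,_)→(P,Y,-1)
state=P head=4 tape=_X_X[X]Y_   (P,X)→(R,Y,-1)
state=R head=3 tape=_X_[X]YY_   (R,X)→(R,X,+1)
state=R head=4 tape=_X_X[Y]Y_   (R,Y)→(R,X,-1)
state=R head=3 tape=_X_[X]XY_   (R,X)→(R,X,+1)
state=R head=4 tape=_X_X[X]Y_   (R,X)→(R,X,+1)
state=R head=5 tape=_X_XX[Y]_   (R,Y)→(R,X,-1)
state=R head=4 tape=_X_X[X]X_   (R,X)→(R,X,+1)
state=R head=5 tape=_X_XX[X]_   (R,X)→(R,X,+1)
state=R head=6 tape=_X_XXX[_]   (R,_)→(P,_,-1)
state=P head=5 tape=_X_XX[X]_   (P,X)→(R,Y,-1)
state=R head=4 tape=_X_X[X]Y_   (R,X)→(R,X,+1)
state=R head=5 tape=_X_XX[Y]_   (R,Y)→(R,X,-1)
state=R head=4 tape=_X_X[X]X_   (R,X)→(R,X,+1)
state=R head=5 tape=_X_XX[X]_   (R,X)→(R,X,+1)
state=R head=6 tape=_X_XXX[_]   (R,_)→(P,_,-1)
state=P head=5 tape=_X_XX[X]_   (P,X)→(R,Y,-1)
state=R head=4 tape=_X_X[X]Y_   (R,X)→(R,X,+1)
state=R head=5 tape=_X_XX[Y]_   (R,Y)→(R,X,-1)
state=R head=4 tape=_X_X[X]X_   (R,X)→(R,X,+1)
state=R head=5 tape=_X_XX[X]_   (R,X)→(R,X,+1)
state=R head=6 tape=_X_XXX[_]   (R,_)→(P,_,-1)
state=P head=5 tape=_X_XX[X]_   (P,X)→(R,Y,-1)
state=R head=4 tape=_X_X[X]Y_   (R,X)→(R,X,+1)
state=R head=5 tape=_X_XX[Y]_   (R,Y)→(R,X,-1)
state=R head=4 tape=_X_X[X]X_   (R,X)→(R,X,+1)
state=R head=5 tape=_X_XX[X]_   (R,X)→(R,X,+1)
state=R head=6 tape=_X_XXX[_]   (R,_)→(P,_,-1)
state=P head=5 tape=_X_XX[X]_   (P,X)→(R,Y,-1)
state=R head=4 tape=_X_X[X]Y_
After 34 steps: state R, head at 4, tape X_XXY.

state R, head at 4, tape X_XXY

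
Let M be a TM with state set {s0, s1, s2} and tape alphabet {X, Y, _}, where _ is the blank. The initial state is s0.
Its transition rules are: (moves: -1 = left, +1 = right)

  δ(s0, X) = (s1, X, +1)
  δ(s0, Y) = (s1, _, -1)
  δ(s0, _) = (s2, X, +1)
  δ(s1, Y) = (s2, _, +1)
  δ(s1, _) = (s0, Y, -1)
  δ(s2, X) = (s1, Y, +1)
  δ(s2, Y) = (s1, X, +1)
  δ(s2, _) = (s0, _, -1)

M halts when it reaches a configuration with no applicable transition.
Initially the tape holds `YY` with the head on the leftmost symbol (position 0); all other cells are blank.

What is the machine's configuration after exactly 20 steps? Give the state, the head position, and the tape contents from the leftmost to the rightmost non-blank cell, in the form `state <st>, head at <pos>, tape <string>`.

state s2, head at 4, tape XX_XXX

state=s0 head=0 tape=__[Y]Y___   (s0,Y)→(s1,_,-1)
state=s1 head=-1 tape=_[_]_Y___   (s1,_)→(s0,Y,-1)
state=s0 head=-2 tape=[_]Y_Y___   (s0,_)→(s2,X,+1)
state=s2 head=-1 tape=X[Y]_Y___   (s2,Y)→(s1,X,+1)
state=s1 head=0 tape=XX[_]Y___   (s1,_)→(s0,Y,-1)
state=s0 head=-1 tape=X[X]YY___   (s0,X)→(s1,X,+1)
state=s1 head=0 tape=XX[Y]Y___   (s1,Y)→(s2,_,+1)
state=s2 head=1 tape=XX_[Y]___   (s2,Y)→(s1,X,+1)
state=s1 head=2 tape=XX_X[_]__   (s1,_)→(s0,Y,-1)
state=s0 head=1 tape=XX_[X]Y__   (s0,X)→(s1,X,+1)
state=s1 head=2 tape=XX_X[Y]__   (s1,Y)→(s2,_,+1)
state=s2 head=3 tape=XX_X_[_]_   (s2,_)→(s0,_,-1)
state=s0 head=2 tape=XX_X[_]__   (s0,_)→(s2,X,+1)
state=s2 head=3 tape=XX_XX[_]_   (s2,_)→(s0,_,-1)
state=s0 head=2 tape=XX_X[X]__   (s0,X)→(s1,X,+1)
state=s1 head=3 tape=XX_XX[_]_   (s1,_)→(s0,Y,-1)
state=s0 head=2 tape=XX_X[X]Y_   (s0,X)→(s1,X,+1)
state=s1 head=3 tape=XX_XX[Y]_   (s1,Y)→(s2,_,+1)
state=s2 head=4 tape=XX_XX_[_]   (s2,_)→(s0,_,-1)
state=s0 head=3 tape=XX_XX[_]_   (s0,_)→(s2,X,+1)
state=s2 head=4 tape=XX_XXX[_]
After 20 steps: state s2, head at 4, tape XX_XXX.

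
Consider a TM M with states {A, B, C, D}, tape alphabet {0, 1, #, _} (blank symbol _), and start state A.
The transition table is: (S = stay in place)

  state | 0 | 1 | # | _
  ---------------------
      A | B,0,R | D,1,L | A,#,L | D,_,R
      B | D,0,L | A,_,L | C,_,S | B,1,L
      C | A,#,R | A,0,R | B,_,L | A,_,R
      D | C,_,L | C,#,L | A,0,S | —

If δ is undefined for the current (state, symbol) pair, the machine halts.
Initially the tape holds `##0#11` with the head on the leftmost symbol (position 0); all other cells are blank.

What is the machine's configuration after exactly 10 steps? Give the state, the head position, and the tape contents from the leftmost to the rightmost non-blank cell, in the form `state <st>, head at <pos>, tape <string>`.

state D, head at 3, tape 0_0_11

A | _[#]#0#11   read # → write #, move L, go to A
A | [_]##0#11   read _ → write _, move R, go to D
D | _[#]#0#11   read # → write 0, move S, go to A
A | _[0]#0#11   read 0 → write 0, move R, go to B
B | _0[#]0#11   read # → write _, move S, go to C
C | _0[_]0#11   read _ → write _, move R, go to A
A | _0_[0]#11   read 0 → write 0, move R, go to B
B | _0_0[#]11   read # → write _, move S, go to C
C | _0_0[_]11   read _ → write _, move R, go to A
A | _0_0_[1]1   read 1 → write 1, move L, go to D
D | _0_0[_]11
After 10 steps: state D, head at 3, tape 0_0_11.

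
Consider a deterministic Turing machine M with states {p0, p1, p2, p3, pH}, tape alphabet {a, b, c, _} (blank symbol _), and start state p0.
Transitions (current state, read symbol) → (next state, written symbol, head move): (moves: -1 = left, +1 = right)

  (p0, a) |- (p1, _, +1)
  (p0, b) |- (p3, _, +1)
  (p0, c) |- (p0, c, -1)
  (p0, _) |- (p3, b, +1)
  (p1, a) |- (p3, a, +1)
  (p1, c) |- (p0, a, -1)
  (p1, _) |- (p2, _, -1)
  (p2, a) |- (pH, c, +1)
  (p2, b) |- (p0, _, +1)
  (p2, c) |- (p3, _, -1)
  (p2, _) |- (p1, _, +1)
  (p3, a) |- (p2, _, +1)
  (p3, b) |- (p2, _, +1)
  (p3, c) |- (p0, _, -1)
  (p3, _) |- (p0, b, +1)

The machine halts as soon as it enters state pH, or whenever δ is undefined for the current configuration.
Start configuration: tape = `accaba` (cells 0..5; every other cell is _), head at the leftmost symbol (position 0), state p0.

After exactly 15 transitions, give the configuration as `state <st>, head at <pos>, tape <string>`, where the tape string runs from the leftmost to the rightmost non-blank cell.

p0 | [a]ccaba_   read a → write _, move +1, go to p1
p1 | _[c]caba_   read c → write a, move -1, go to p0
p0 | [_]acaba_   read _ → write b, move +1, go to p3
p3 | b[a]caba_   read a → write _, move +1, go to p2
p2 | b_[c]aba_   read c → write _, move -1, go to p3
p3 | b[_]_aba_   read _ → write b, move +1, go to p0
p0 | bb[_]aba_   read _ → write b, move +1, go to p3
p3 | bbb[a]ba_   read a → write _, move +1, go to p2
p2 | bbb_[b]a_   read b → write _, move +1, go to p0
p0 | bbb__[a]_   read a → write _, move +1, go to p1
p1 | bbb___[_]   read _ → write _, move -1, go to p2
p2 | bbb__[_]_   read _ → write _, move +1, go to p1
p1 | bbb___[_]   read _ → write _, move -1, go to p2
p2 | bbb__[_]_   read _ → write _, move +1, go to p1
p1 | bbb___[_]   read _ → write _, move -1, go to p2
p2 | bbb__[_]_
After 15 steps: state p2, head at 5, tape bbb.

state p2, head at 5, tape bbb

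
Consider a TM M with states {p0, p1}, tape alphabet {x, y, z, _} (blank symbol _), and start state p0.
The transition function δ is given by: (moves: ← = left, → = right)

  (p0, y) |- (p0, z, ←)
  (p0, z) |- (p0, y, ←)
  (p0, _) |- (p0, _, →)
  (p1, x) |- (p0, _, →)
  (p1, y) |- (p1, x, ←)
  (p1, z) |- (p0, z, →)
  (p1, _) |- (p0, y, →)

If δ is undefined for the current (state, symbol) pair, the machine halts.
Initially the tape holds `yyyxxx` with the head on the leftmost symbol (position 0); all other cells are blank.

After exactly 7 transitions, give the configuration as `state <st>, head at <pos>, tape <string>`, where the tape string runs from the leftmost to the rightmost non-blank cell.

state p0, head at -1, tape yyyxxx

p0 | _[y]yyxxx   read y → write z, move ←, go to p0
p0 | [_]zyyxxx   read _ → write _, move →, go to p0
p0 | _[z]yyxxx   read z → write y, move ←, go to p0
p0 | [_]yyyxxx   read _ → write _, move →, go to p0
p0 | _[y]yyxxx   read y → write z, move ←, go to p0
p0 | [_]zyyxxx   read _ → write _, move →, go to p0
p0 | _[z]yyxxx   read z → write y, move ←, go to p0
p0 | [_]yyyxxx
After 7 steps: state p0, head at -1, tape yyyxxx.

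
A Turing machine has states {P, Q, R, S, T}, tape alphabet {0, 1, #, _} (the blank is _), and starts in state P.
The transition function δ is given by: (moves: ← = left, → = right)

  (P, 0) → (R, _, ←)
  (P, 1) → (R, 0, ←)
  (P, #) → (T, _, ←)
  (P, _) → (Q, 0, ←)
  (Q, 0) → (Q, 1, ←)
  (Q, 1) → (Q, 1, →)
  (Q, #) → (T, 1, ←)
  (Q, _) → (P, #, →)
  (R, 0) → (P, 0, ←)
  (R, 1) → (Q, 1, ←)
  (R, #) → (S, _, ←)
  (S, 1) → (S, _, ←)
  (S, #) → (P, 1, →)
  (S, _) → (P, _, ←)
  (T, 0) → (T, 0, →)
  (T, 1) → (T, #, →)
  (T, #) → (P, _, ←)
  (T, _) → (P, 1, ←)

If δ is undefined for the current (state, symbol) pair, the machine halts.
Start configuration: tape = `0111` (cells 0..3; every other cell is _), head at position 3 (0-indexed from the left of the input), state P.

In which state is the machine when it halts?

P | 011[1]___   read 1 → write 0, move ←, go to R
R | 01[1]0___   read 1 → write 1, move ←, go to Q
Q | 0[1]10___   read 1 → write 1, move →, go to Q
Q | 01[1]0___   read 1 → write 1, move →, go to Q
Q | 011[0]___   read 0 → write 1, move ←, go to Q
Q | 01[1]1___   read 1 → write 1, move →, go to Q
Q | 011[1]___   read 1 → write 1, move →, go to Q
Q | 0111[_]__   read _ → write #, move →, go to P
P | 0111#[_]_   read _ → write 0, move ←, go to Q
Q | 0111[#]0_   read # → write 1, move ←, go to T
T | 011[1]10_   read 1 → write #, move →, go to T
T | 011#[1]0_   read 1 → write #, move →, go to T
T | 011##[0]_   read 0 → write 0, move →, go to T
T | 011##0[_]   read _ → write 1, move ←, go to P
P | 011##[0]1   read 0 → write _, move ←, go to R
R | 011#[#]_1   read # → write _, move ←, go to S
S | 011[#]__1   read # → write 1, move →, go to P
P | 0111[_]_1   read _ → write 0, move ←, go to Q
Q | 011[1]0_1   read 1 → write 1, move →, go to Q
Q | 0111[0]_1   read 0 → write 1, move ←, go to Q
Q | 011[1]1_1   read 1 → write 1, move →, go to Q
Q | 0111[1]_1   read 1 → write 1, move →, go to Q
Q | 01111[_]1   read _ → write #, move →, go to P
P | 01111#[1]   read 1 → write 0, move ←, go to R
R | 01111[#]0   read # → write _, move ←, go to S
S | 0111[1]_0   read 1 → write _, move ←, go to S
S | 011[1]__0   read 1 → write _, move ←, go to S
S | 01[1]___0   read 1 → write _, move ←, go to S
S | 0[1]____0   read 1 → write _, move ←, go to S
S | [0]_____0
No transition is defined for (S, 0); M halts in state S.

S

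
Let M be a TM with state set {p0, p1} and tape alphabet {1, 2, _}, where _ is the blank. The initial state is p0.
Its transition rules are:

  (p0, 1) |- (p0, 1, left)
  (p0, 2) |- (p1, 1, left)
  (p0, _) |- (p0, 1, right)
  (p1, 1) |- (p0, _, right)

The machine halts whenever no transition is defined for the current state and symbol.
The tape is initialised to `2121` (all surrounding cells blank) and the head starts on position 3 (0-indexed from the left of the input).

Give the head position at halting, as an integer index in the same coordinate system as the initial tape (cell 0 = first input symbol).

-1

state=p0 head=3 tape=_212[1]   (p0,1)→(p0,1,left)
state=p0 head=2 tape=_21[2]1   (p0,2)→(p1,1,left)
state=p1 head=1 tape=_2[1]11   (p1,1)→(p0,_,right)
state=p0 head=2 tape=_2_[1]1   (p0,1)→(p0,1,left)
state=p0 head=1 tape=_2[_]11   (p0,_)→(p0,1,right)
state=p0 head=2 tape=_21[1]1   (p0,1)→(p0,1,left)
state=p0 head=1 tape=_2[1]11   (p0,1)→(p0,1,left)
state=p0 head=0 tape=_[2]111   (p0,2)→(p1,1,left)
state=p1 head=-1 tape=[_]1111
At halt the head is at cell -1.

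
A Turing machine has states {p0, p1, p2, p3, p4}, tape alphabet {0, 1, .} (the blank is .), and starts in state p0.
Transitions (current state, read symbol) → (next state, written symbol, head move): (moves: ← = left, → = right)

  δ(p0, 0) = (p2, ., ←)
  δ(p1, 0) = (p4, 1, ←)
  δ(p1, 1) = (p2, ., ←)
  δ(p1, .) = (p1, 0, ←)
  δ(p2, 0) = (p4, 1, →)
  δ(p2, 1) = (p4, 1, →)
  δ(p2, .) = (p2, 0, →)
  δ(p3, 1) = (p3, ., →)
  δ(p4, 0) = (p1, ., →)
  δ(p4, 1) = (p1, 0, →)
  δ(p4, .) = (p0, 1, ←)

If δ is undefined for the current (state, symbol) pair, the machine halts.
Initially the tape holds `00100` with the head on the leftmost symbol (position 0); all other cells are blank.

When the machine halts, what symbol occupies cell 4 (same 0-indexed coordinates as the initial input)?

state=p0 head=0 tape=.[0]0100.   (p0,0)→(p2,.,←)
state=p2 head=-1 tape=[.].0100.   (p2,.)→(p2,0,→)
state=p2 head=0 tape=0[.]0100.   (p2,.)→(p2,0,→)
state=p2 head=1 tape=00[0]100.   (p2,0)→(p4,1,→)
state=p4 head=2 tape=001[1]00.   (p4,1)→(p1,0,→)
state=p1 head=3 tape=0010[0]0.   (p1,0)→(p4,1,←)
state=p4 head=2 tape=001[0]10.   (p4,0)→(p1,.,→)
state=p1 head=3 tape=001.[1]0.   (p1,1)→(p2,.,←)
state=p2 head=2 tape=001[.].0.   (p2,.)→(p2,0,→)
state=p2 head=3 tape=0010[.]0.   (p2,.)→(p2,0,→)
state=p2 head=4 tape=00100[0].   (p2,0)→(p4,1,→)
state=p4 head=5 tape=001001[.]   (p4,.)→(p0,1,←)
state=p0 head=4 tape=00100[1]1
Cell 4 holds 1 when M halts.

1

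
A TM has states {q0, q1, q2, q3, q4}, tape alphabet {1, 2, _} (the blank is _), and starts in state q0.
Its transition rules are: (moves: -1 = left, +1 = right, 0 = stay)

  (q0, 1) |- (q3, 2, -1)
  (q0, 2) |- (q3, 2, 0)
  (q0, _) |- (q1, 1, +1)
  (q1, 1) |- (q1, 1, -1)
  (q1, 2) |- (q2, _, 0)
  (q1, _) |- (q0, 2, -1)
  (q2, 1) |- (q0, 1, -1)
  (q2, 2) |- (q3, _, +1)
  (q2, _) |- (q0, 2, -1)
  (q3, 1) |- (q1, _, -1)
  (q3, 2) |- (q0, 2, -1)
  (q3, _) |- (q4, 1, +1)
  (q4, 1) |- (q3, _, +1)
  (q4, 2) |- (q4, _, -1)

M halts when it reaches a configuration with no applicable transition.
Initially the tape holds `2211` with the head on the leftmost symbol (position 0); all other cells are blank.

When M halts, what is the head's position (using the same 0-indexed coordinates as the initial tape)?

q0 | __[2]211   read 2 → write 2, move 0, go to q3
q3 | __[2]211   read 2 → write 2, move -1, go to q0
q0 | _[_]2211   read _ → write 1, move +1, go to q1
q1 | _1[2]211   read 2 → write _, move 0, go to q2
q2 | _1[_]211   read _ → write 2, move -1, go to q0
q0 | _[1]2211   read 1 → write 2, move -1, go to q3
q3 | [_]22211   read _ → write 1, move +1, go to q4
q4 | 1[2]2211   read 2 → write _, move -1, go to q4
q4 | [1]_2211   read 1 → write _, move +1, go to q3
q3 | _[_]2211   read _ → write 1, move +1, go to q4
q4 | _1[2]211   read 2 → write _, move -1, go to q4
q4 | _[1]_211   read 1 → write _, move +1, go to q3
q3 | __[_]211   read _ → write 1, move +1, go to q4
q4 | __1[2]11   read 2 → write _, move -1, go to q4
q4 | __[1]_11   read 1 → write _, move +1, go to q3
q3 | ___[_]11   read _ → write 1, move +1, go to q4
q4 | ___1[1]1   read 1 → write _, move +1, go to q3
q3 | ___1_[1]   read 1 → write _, move -1, go to q1
q1 | ___1[_]_   read _ → write 2, move -1, go to q0
q0 | ___[1]2_   read 1 → write 2, move -1, go to q3
q3 | __[_]22_   read _ → write 1, move +1, go to q4
q4 | __1[2]2_   read 2 → write _, move -1, go to q4
q4 | __[1]_2_   read 1 → write _, move +1, go to q3
q3 | ___[_]2_   read _ → write 1, move +1, go to q4
q4 | ___1[2]_   read 2 → write _, move -1, go to q4
q4 | ___[1]__   read 1 → write _, move +1, go to q3
q3 | ____[_]_   read _ → write 1, move +1, go to q4
q4 | ____1[_]
At halt the head is at cell 3.

3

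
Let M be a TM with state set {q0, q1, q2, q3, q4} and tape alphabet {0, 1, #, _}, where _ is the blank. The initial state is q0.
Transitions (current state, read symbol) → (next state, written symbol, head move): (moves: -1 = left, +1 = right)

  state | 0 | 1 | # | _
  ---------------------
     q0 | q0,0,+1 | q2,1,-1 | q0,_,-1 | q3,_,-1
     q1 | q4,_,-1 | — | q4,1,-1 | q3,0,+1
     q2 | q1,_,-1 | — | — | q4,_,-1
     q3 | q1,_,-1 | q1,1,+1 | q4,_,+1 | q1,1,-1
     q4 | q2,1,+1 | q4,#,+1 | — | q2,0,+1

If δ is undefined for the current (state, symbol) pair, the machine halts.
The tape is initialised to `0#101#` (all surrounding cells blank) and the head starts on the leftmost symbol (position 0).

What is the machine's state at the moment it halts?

state=q0 head=0 tape=__[0]#101#   (q0,0)→(q0,0,+1)
state=q0 head=1 tape=__0[#]101#   (q0,#)→(q0,_,-1)
state=q0 head=0 tape=__[0]_101#   (q0,0)→(q0,0,+1)
state=q0 head=1 tape=__0[_]101#   (q0,_)→(q3,_,-1)
state=q3 head=0 tape=__[0]_101#   (q3,0)→(q1,_,-1)
state=q1 head=-1 tape=_[_]__101#   (q1,_)→(q3,0,+1)
state=q3 head=0 tape=_0[_]_101#   (q3,_)→(q1,1,-1)
state=q1 head=-1 tape=_[0]1_101#   (q1,0)→(q4,_,-1)
state=q4 head=-2 tape=[_]_1_101#   (q4,_)→(q2,0,+1)
state=q2 head=-1 tape=0[_]1_101#   (q2,_)→(q4,_,-1)
state=q4 head=-2 tape=[0]_1_101#   (q4,0)→(q2,1,+1)
state=q2 head=-1 tape=1[_]1_101#   (q2,_)→(q4,_,-1)
state=q4 head=-2 tape=[1]_1_101#   (q4,1)→(q4,#,+1)
state=q4 head=-1 tape=#[_]1_101#   (q4,_)→(q2,0,+1)
state=q2 head=0 tape=#0[1]_101#
No transition is defined for (q2, 1); M halts in state q2.

q2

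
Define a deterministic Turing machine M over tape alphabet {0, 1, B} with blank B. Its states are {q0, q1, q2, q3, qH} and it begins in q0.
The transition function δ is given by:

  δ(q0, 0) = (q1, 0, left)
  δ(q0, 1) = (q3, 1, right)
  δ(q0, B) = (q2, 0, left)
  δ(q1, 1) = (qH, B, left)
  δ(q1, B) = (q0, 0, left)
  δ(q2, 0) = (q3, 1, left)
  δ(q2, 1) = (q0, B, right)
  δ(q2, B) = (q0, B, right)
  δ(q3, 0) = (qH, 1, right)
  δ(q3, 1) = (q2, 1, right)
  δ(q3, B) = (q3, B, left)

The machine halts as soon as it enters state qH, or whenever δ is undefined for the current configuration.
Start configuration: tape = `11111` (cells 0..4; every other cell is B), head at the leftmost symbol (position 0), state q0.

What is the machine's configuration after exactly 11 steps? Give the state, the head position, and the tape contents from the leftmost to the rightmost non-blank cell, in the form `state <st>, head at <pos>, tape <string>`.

state q3, head at 5, tape 11B1100

state=q0 head=0 tape=[1]1111BB   (q0,1)→(q3,1,right)
state=q3 head=1 tape=1[1]111BB   (q3,1)→(q2,1,right)
state=q2 head=2 tape=11[1]11BB   (q2,1)→(q0,B,right)
state=q0 head=3 tape=11B[1]1BB   (q0,1)→(q3,1,right)
state=q3 head=4 tape=11B1[1]BB   (q3,1)→(q2,1,right)
state=q2 head=5 tape=11B11[B]B   (q2,B)→(q0,B,right)
state=q0 head=6 tape=11B11B[B]   (q0,B)→(q2,0,left)
state=q2 head=5 tape=11B11[B]0   (q2,B)→(q0,B,right)
state=q0 head=6 tape=11B11B[0]   (q0,0)→(q1,0,left)
state=q1 head=5 tape=11B11[B]0   (q1,B)→(q0,0,left)
state=q0 head=4 tape=11B1[1]00   (q0,1)→(q3,1,right)
state=q3 head=5 tape=11B11[0]0
After 11 steps: state q3, head at 5, tape 11B1100.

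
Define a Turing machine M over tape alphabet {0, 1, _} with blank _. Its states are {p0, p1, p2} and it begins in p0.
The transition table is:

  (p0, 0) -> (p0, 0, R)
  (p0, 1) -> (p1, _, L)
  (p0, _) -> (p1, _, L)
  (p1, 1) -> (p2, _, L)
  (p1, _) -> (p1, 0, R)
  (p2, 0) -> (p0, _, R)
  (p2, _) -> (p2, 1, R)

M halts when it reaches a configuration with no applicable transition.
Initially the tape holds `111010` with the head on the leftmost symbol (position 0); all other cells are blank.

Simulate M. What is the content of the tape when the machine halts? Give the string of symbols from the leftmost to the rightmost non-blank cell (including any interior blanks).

p0 | _[1]11010   read 1 → write _, move L, go to p1
p1 | [_]_11010   read _ → write 0, move R, go to p1
p1 | 0[_]11010   read _ → write 0, move R, go to p1
p1 | 00[1]1010   read 1 → write _, move L, go to p2
p2 | 0[0]_1010   read 0 → write _, move R, go to p0
p0 | 0_[_]1010   read _ → write _, move L, go to p1
p1 | 0[_]_1010   read _ → write 0, move R, go to p1
p1 | 00[_]1010   read _ → write 0, move R, go to p1
p1 | 000[1]010   read 1 → write _, move L, go to p2
p2 | 00[0]_010   read 0 → write _, move R, go to p0
p0 | 00_[_]010   read _ → write _, move L, go to p1
p1 | 00[_]_010   read _ → write 0, move R, go to p1
p1 | 000[_]010   read _ → write 0, move R, go to p1
p1 | 0000[0]10
The non-blank tape span at halt is 0000010.

0000010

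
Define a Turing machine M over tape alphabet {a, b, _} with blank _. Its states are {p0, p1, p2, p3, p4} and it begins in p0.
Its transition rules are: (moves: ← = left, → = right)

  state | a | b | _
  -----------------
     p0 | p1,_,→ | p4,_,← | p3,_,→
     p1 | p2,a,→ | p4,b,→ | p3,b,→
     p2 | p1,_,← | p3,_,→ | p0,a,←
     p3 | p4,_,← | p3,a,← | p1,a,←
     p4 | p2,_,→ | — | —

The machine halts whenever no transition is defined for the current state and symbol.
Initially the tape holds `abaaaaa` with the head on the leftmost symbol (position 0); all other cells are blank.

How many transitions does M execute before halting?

p0 | [a]baaaaa_   read a → write _, move →, go to p1
p1 | _[b]aaaaa_   read b → write b, move →, go to p4
p4 | _b[a]aaaa_   read a → write _, move →, go to p2
p2 | _b_[a]aaa_   read a → write _, move ←, go to p1
p1 | _b[_]_aaa_   read _ → write b, move →, go to p3
p3 | _bb[_]aaa_   read _ → write a, move ←, go to p1
p1 | _b[b]aaaa_   read b → write b, move →, go to p4
p4 | _bb[a]aaa_   read a → write _, move →, go to p2
p2 | _bb_[a]aa_   read a → write _, move ←, go to p1
p1 | _bb[_]_aa_   read _ → write b, move →, go to p3
p3 | _bbb[_]aa_   read _ → write a, move ←, go to p1
p1 | _bb[b]aaa_   read b → write b, move →, go to p4
p4 | _bbb[a]aa_   read a → write _, move →, go to p2
p2 | _bbb_[a]a_   read a → write _, move ←, go to p1
p1 | _bbb[_]_a_   read _ → write b, move →, go to p3
p3 | _bbbb[_]a_   read _ → write a, move ←, go to p1
p1 | _bbb[b]aa_   read b → write b, move →, go to p4
p4 | _bbbb[a]a_   read a → write _, move →, go to p2
p2 | _bbbb_[a]_   read a → write _, move ←, go to p1
p1 | _bbbb[_]__   read _ → write b, move →, go to p3
p3 | _bbbbb[_]_   read _ → write a, move ←, go to p1
p1 | _bbbb[b]a_   read b → write b, move →, go to p4
p4 | _bbbbb[a]_   read a → write _, move →, go to p2
p2 | _bbbbb_[_]   read _ → write a, move ←, go to p0
p0 | _bbbbb[_]a   read _ → write _, move →, go to p3
p3 | _bbbbb_[a]   read a → write _, move ←, go to p4
p4 | _bbbbb[_]_
M halts after 26 transitions.

26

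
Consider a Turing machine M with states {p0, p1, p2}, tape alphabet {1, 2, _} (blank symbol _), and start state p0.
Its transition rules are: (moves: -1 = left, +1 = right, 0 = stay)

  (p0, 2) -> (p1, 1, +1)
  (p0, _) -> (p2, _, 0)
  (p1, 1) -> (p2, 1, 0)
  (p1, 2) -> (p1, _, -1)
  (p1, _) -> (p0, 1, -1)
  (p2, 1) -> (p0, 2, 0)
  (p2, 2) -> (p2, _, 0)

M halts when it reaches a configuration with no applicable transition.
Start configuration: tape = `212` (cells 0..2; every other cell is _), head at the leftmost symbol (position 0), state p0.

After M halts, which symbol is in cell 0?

state=p0 head=0 tape=[2]12   (p0,2)→(p1,1,+1)
state=p1 head=1 tape=1[1]2   (p1,1)→(p2,1,0)
state=p2 head=1 tape=1[1]2   (p2,1)→(p0,2,0)
state=p0 head=1 tape=1[2]2   (p0,2)→(p1,1,+1)
state=p1 head=2 tape=11[2]   (p1,2)→(p1,_,-1)
state=p1 head=1 tape=1[1]_   (p1,1)→(p2,1,0)
state=p2 head=1 tape=1[1]_   (p2,1)→(p0,2,0)
state=p0 head=1 tape=1[2]_   (p0,2)→(p1,1,+1)
state=p1 head=2 tape=11[_]   (p1,_)→(p0,1,-1)
state=p0 head=1 tape=1[1]1
Cell 0 holds 1 when M halts.

1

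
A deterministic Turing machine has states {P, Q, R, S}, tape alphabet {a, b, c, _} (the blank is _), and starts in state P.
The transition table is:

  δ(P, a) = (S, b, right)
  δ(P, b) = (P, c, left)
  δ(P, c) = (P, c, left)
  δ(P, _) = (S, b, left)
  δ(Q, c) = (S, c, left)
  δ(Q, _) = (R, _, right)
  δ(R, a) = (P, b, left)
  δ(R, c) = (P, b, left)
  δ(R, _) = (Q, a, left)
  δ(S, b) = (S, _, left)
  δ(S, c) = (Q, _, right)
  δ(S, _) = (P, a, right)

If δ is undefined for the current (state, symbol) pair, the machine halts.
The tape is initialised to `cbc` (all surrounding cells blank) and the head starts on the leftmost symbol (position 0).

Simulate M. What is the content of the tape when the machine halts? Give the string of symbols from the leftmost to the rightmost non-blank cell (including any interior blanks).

state=P head=0 tape=__[c]bc   (P,c)→(P,c,left)
state=P head=-1 tape=_[_]cbc   (P,_)→(S,b,left)
state=S head=-2 tape=[_]bcbc   (S,_)→(P,a,right)
state=P head=-1 tape=a[b]cbc   (P,b)→(P,c,left)
state=P head=-2 tape=[a]ccbc   (P,a)→(S,b,right)
state=S head=-1 tape=b[c]cbc   (S,c)→(Q,_,right)
state=Q head=0 tape=b_[c]bc   (Q,c)→(S,c,left)
state=S head=-1 tape=b[_]cbc   (S,_)→(P,a,right)
state=P head=0 tape=ba[c]bc   (P,c)→(P,c,left)
state=P head=-1 tape=b[a]cbc   (P,a)→(S,b,right)
state=S head=0 tape=bb[c]bc   (S,c)→(Q,_,right)
state=Q head=1 tape=bb_[b]c
The non-blank tape span at halt is bb_bc.

bb_bc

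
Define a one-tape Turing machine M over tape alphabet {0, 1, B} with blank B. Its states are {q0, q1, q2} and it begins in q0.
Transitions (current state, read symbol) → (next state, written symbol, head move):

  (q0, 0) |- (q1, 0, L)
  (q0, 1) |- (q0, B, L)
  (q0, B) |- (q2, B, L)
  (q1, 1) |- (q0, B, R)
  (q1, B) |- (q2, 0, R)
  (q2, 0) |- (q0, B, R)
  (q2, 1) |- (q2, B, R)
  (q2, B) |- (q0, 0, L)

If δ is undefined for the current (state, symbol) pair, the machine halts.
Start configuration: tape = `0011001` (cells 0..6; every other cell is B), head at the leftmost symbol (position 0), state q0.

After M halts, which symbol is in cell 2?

B

state=q0 head=0 tape=BB[0]011001   (q0,0)→(q1,0,L)
state=q1 head=-1 tape=B[B]0011001   (q1,B)→(q2,0,R)
state=q2 head=0 tape=B0[0]011001   (q2,0)→(q0,B,R)
state=q0 head=1 tape=B0B[0]11001   (q0,0)→(q1,0,L)
state=q1 head=0 tape=B0[B]011001   (q1,B)→(q2,0,R)
state=q2 head=1 tape=B00[0]11001   (q2,0)→(q0,B,R)
state=q0 head=2 tape=B00B[1]1001   (q0,1)→(q0,B,L)
state=q0 head=1 tape=B00[B]B1001   (q0,B)→(q2,B,L)
state=q2 head=0 tape=B0[0]BB1001   (q2,0)→(q0,B,R)
state=q0 head=1 tape=B0B[B]B1001   (q0,B)→(q2,B,L)
state=q2 head=0 tape=B0[B]BB1001   (q2,B)→(q0,0,L)
state=q0 head=-1 tape=B[0]0BB1001   (q0,0)→(q1,0,L)
state=q1 head=-2 tape=[B]00BB1001   (q1,B)→(q2,0,R)
state=q2 head=-1 tape=0[0]0BB1001   (q2,0)→(q0,B,R)
state=q0 head=0 tape=0B[0]BB1001   (q0,0)→(q1,0,L)
state=q1 head=-1 tape=0[B]0BB1001   (q1,B)→(q2,0,R)
state=q2 head=0 tape=00[0]BB1001   (q2,0)→(q0,B,R)
state=q0 head=1 tape=00B[B]B1001   (q0,B)→(q2,B,L)
state=q2 head=0 tape=00[B]BB1001   (q2,B)→(q0,0,L)
state=q0 head=-1 tape=0[0]0BB1001   (q0,0)→(q1,0,L)
state=q1 head=-2 tape=[0]00BB1001
Cell 2 holds B when M halts.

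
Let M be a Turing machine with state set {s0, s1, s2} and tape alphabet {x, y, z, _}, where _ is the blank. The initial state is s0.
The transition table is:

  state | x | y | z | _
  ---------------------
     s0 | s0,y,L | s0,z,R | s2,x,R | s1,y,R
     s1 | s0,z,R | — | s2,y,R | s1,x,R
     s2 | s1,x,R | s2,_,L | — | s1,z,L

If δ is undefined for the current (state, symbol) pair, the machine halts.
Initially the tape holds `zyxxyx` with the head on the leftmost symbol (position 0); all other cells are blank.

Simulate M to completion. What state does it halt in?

s0 | [z]yxxyx   read z → write x, move R, go to s2
s2 | x[y]xxyx   read y → write _, move L, go to s2
s2 | [x]_xxyx   read x → write x, move R, go to s1
s1 | x[_]xxyx   read _ → write x, move R, go to s1
s1 | xx[x]xyx   read x → write z, move R, go to s0
s0 | xxz[x]yx   read x → write y, move L, go to s0
s0 | xx[z]yyx   read z → write x, move R, go to s2
s2 | xxx[y]yx   read y → write _, move L, go to s2
s2 | xx[x]_yx   read x → write x, move R, go to s1
s1 | xxx[_]yx   read _ → write x, move R, go to s1
s1 | xxxx[y]x
No transition is defined for (s1, y); M halts in state s1.

s1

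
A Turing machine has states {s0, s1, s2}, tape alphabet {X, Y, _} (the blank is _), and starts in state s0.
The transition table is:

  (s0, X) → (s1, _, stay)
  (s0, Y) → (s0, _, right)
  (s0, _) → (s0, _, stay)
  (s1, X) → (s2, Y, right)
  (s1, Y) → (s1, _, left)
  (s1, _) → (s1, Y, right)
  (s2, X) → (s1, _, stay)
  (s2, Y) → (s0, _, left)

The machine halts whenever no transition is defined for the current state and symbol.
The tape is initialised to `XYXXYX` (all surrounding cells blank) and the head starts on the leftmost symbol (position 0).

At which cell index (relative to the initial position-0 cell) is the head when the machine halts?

6

state=s0 head=0 tape=__[X]YXXYX_   (s0,X)→(s1,_,stay)
state=s1 head=0 tape=__[_]YXXYX_   (s1,_)→(s1,Y,right)
state=s1 head=1 tape=__Y[Y]XXYX_   (s1,Y)→(s1,_,left)
state=s1 head=0 tape=__[Y]_XXYX_   (s1,Y)→(s1,_,left)
state=s1 head=-1 tape=_[_]__XXYX_   (s1,_)→(s1,Y,right)
state=s1 head=0 tape=_Y[_]_XXYX_   (s1,_)→(s1,Y,right)
state=s1 head=1 tape=_YY[_]XXYX_   (s1,_)→(s1,Y,right)
state=s1 head=2 tape=_YYY[X]XYX_   (s1,X)→(s2,Y,right)
state=s2 head=3 tape=_YYYY[X]YX_   (s2,X)→(s1,_,stay)
state=s1 head=3 tape=_YYYY[_]YX_   (s1,_)→(s1,Y,right)
state=s1 head=4 tape=_YYYYY[Y]X_   (s1,Y)→(s1,_,left)
state=s1 head=3 tape=_YYYY[Y]_X_   (s1,Y)→(s1,_,left)
state=s1 head=2 tape=_YYY[Y]__X_   (s1,Y)→(s1,_,left)
state=s1 head=1 tape=_YY[Y]___X_   (s1,Y)→(s1,_,left)
state=s1 head=0 tape=_Y[Y]____X_   (s1,Y)→(s1,_,left)
state=s1 head=-1 tape=_[Y]_____X_   (s1,Y)→(s1,_,left)
state=s1 head=-2 tape=[_]______X_   (s1,_)→(s1,Y,right)
state=s1 head=-1 tape=Y[_]_____X_   (s1,_)→(s1,Y,right)
state=s1 head=0 tape=YY[_]____X_   (s1,_)→(s1,Y,right)
state=s1 head=1 tape=YYY[_]___X_   (s1,_)→(s1,Y,right)
state=s1 head=2 tape=YYYY[_]__X_   (s1,_)→(s1,Y,right)
state=s1 head=3 tape=YYYYY[_]_X_   (s1,_)→(s1,Y,right)
state=s1 head=4 tape=YYYYYY[_]X_   (s1,_)→(s1,Y,right)
state=s1 head=5 tape=YYYYYYY[X]_   (s1,X)→(s2,Y,right)
state=s2 head=6 tape=YYYYYYYY[_]
At halt the head is at cell 6.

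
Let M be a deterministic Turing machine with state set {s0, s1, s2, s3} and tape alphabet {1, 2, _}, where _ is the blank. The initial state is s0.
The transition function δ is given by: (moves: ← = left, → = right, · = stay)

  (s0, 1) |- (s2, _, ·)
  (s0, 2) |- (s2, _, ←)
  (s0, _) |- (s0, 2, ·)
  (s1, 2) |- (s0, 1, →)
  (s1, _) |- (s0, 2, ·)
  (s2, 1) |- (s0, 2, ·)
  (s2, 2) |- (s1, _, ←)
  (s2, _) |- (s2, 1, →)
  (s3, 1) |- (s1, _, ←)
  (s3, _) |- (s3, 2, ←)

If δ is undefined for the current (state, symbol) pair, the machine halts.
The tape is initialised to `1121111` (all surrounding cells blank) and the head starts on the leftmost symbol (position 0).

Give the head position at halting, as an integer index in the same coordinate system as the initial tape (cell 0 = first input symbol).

1

s0 | _[1]121111   read 1 → write _, move ·, go to s2
s2 | _[_]121111   read _ → write 1, move →, go to s2
s2 | _1[1]21111   read 1 → write 2, move ·, go to s0
s0 | _1[2]21111   read 2 → write _, move ←, go to s2
s2 | _[1]_21111   read 1 → write 2, move ·, go to s0
s0 | _[2]_21111   read 2 → write _, move ←, go to s2
s2 | [_]__21111   read _ → write 1, move →, go to s2
s2 | 1[_]_21111   read _ → write 1, move →, go to s2
s2 | 11[_]21111   read _ → write 1, move →, go to s2
s2 | 111[2]1111   read 2 → write _, move ←, go to s1
s1 | 11[1]_1111
At halt the head is at cell 1.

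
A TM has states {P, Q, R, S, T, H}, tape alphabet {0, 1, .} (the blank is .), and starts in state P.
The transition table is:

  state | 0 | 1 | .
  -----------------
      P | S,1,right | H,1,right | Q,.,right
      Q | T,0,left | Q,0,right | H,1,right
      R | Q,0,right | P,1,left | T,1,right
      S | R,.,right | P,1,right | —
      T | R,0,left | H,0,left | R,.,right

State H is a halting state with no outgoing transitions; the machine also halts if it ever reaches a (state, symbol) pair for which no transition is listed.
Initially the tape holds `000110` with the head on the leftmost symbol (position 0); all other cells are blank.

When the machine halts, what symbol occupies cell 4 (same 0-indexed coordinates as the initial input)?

0

P | [0]00110   read 0 → write 1, move right, go to S
S | 1[0]0110   read 0 → write ., move right, go to R
R | 1.[0]110   read 0 → write 0, move right, go to Q
Q | 1.0[1]10   read 1 → write 0, move right, go to Q
Q | 1.00[1]0   read 1 → write 0, move right, go to Q
Q | 1.000[0]   read 0 → write 0, move left, go to T
T | 1.00[0]0   read 0 → write 0, move left, go to R
R | 1.0[0]00   read 0 → write 0, move right, go to Q
Q | 1.00[0]0   read 0 → write 0, move left, go to T
T | 1.0[0]00   read 0 → write 0, move left, go to R
R | 1.[0]000   read 0 → write 0, move right, go to Q
Q | 1.0[0]00   read 0 → write 0, move left, go to T
T | 1.[0]000   read 0 → write 0, move left, go to R
R | 1[.]0000   read . → write 1, move right, go to T
T | 11[0]000   read 0 → write 0, move left, go to R
R | 1[1]0000   read 1 → write 1, move left, go to P
P | [1]10000   read 1 → write 1, move right, go to H
H | 1[1]0000
Cell 4 holds 0 when M halts.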